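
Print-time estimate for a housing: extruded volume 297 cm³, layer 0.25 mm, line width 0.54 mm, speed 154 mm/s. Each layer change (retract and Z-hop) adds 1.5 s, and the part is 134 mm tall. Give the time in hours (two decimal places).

Extrusion cross-section = 0.25 × 0.54, so 0.135 mm².
Toolpath length = 297 cm³ / 0.135 mm² = 297000 / 0.135 = 2200000 mm.
Time extruding: 2200000 / 154 → 14285.7 s.
Layer count = ceil(134 / 0.25) = 536.
Non-print overhead = 536 × 1.5, so 804 s.
Altogether 14285.7 + 804 = 15089.7 s, i.e. 4.19 hours.

4.19 hours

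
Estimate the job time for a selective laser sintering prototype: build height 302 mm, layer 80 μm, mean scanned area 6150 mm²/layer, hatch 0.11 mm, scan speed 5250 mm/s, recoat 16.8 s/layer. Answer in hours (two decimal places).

Layer count = ceil(302 / 0.08) = 3775.
Hatch length per layer = 6150 / 0.11 = 55909.1 mm.
Scan time per layer: 55909.1 / 5250 → 10.6494 s.
Per-layer time: 10.6494 + 16.8 → 27.4494 s.
Total: 3775 × 27.4494 s = 103621.485 s → 28.78 hours.

28.78 hours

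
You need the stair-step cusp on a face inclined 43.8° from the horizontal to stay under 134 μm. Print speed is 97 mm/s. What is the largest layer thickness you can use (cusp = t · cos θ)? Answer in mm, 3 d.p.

0.186 mm

t = h_c / cos θ = 0.134 / 0.7218 = 0.186 mm.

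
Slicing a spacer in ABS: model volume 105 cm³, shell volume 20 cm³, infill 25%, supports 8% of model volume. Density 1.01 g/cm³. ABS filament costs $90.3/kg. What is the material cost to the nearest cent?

Infill region = 105 − 20, so 85 cm³.
Deposited infill = 0.25 × 85 = 21.25 cm³.
Support: 0.08 × 105 → 8.4 cm³.
Total extruded = 20 + 21.25 + 8.4, so 49.65 cm³.
Mass: 49.65 × 1.01 → 50.1465 g.
Cost = 50.1465 g / 1000 × $90.3/kg = $4.53.

$4.53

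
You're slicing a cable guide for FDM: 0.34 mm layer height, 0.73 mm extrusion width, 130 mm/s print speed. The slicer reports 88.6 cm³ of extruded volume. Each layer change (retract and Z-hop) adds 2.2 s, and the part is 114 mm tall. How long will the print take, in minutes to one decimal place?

Line area = 0.34 × 0.73 = 0.2482 mm².
Total extruded path = 88600/0.2482 = 356970.2 mm.
Extrusion time = 356970.2 / 130, so 2745.9 s.
Layers = ⌈114/0.34⌉ = 336.
Non-print overhead = 336 × 2.2 = 739.2 s.
Total = 2745.9 + 739.2 = 3485.1 s = 58.1 minutes.

58.1 minutes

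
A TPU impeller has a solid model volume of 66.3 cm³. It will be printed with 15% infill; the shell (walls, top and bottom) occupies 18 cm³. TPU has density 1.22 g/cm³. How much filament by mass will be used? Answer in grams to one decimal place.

Interior volume: 66.3 − 18 → 48.3 cm³.
Infill deposited: 0.15 × 48.3 → 7.245 cm³.
Total printed volume = 18 + 7.245 = 25.245 cm³.
Mass: 25.245 × 1.22 → 30.7989 g.

30.8 g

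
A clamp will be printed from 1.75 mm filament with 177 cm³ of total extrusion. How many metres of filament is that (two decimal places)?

73.59 m

Cross-section of 1.75 mm filament: π·(1.75/2)² = 2.4053 mm².
L = 177000 mm³ / 2.4053 mm² = 73587.49 mm, i.e. 73.59 m.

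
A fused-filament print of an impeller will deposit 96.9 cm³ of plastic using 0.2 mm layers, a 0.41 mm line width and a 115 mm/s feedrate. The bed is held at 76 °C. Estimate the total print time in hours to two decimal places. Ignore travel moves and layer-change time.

Bead cross-section = 0.2 × 0.41 = 0.082 mm².
Total extruded path = 96900/0.082 = 1181707.3 mm.
Extrusion time = 1181707.3 / 115, so 10275.7 s.
That's 10275.7 s → 2.85 hours.

2.85 hours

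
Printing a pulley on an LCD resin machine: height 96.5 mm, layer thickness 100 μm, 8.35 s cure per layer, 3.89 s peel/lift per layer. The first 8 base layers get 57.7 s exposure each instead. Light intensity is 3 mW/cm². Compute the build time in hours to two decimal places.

Layer count = ceil(96.5 / 0.1) = 965.
Bottom layers: 8 × (57.7 + 3.89) → 492.72 s.
Remaining layers = 957 × (8.35 + 3.89), so 11713.68 s.
Total = 492.72 + 11713.68 = 12206.4 s = 3.39 hours.

3.39 hours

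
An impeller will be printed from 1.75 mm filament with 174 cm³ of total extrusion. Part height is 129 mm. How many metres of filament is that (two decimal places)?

Cross-section of 1.75 mm filament: π·(1.75/2)² = 2.4053 mm².
L = 174000 mm³ / 2.4053 mm² = 72340.25 mm, i.e. 72.34 m.

72.34 m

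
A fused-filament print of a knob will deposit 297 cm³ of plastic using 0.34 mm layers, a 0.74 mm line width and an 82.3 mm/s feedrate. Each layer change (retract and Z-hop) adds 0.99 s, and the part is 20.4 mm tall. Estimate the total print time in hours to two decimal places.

4.00 hours

Line area = 0.34 × 0.74 = 0.2516 mm².
Total extruded path = 297000/0.2516 = 1180445.2 mm.
Print-move time = 1180445.2 / 82.3 = 14343.2 s.
Layer count = ceil(20.4 / 0.34) = 60.
Layer-change overhead: 60 × 0.99 → 59.4 s.
Total = 14343.2 + 59.4 = 14402.6 s = 4.00 hours.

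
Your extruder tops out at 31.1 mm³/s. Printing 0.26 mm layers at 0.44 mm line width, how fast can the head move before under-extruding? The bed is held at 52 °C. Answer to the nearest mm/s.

272 mm/s

Bead cross-section = 0.26 × 0.44 = 0.1144 mm².
Max speed = 31.1 / 0.1144 = 271.85 ≈ 272 mm/s.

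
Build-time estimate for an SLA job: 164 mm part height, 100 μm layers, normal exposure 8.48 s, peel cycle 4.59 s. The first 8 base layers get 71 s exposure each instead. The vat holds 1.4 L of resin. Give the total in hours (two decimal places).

Layer count = ceil(164 / 0.1) = 1640.
Bottom layers = 8 × (71 + 4.59), so 604.72 s.
Normal layers = 1632 × (8.48 + 4.59) = 21330.24 s.
Sum: 604.72 + 21330.24 = 21934.96 s → 6.09 hours.

6.09 hours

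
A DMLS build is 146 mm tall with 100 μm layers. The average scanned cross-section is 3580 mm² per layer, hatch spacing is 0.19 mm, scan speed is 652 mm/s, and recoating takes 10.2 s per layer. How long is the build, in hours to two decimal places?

Number of layers: 146 / 0.1 → 1460 (rounded up).
Per-layer scan distance = 3580 / 0.19 = 18842.1 mm.
Laser time per layer = 18842.1 / 652, so 28.8989 s.
Time per layer = 28.8989 + 10.2 = 39.0989 s.
1460 layers × 39.0989 s/layer = 57084.394 s, i.e. 15.86 hours.

15.86 hours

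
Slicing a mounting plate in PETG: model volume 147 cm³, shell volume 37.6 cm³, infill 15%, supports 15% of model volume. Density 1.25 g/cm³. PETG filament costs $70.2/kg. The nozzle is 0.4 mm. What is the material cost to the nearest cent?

$6.67

Interior volume = 147 − 37.6, so 109.4 cm³.
Deposited infill = 0.15 × 109.4, so 16.41 cm³.
Support = 0.15 × 147, so 22.05 cm³.
Total extruded = 37.6 + 16.41 + 22.05 = 76.06 cm³.
Mass = 76.06 × 1.25 = 95.075 g.
Cost = 95.075 g / 1000 × $70.2/kg = $6.67.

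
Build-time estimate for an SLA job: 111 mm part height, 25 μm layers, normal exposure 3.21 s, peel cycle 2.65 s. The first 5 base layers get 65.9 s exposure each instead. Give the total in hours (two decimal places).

7.31 hours

Layers = ⌈111/0.025⌉ = 4440.
Burn-in layers = 5 × (65.9 + 2.65), so 342.75 s.
Normal layers: 4435 × (3.21 + 2.65) → 25989.1 s.
Total = 342.75 + 25989.1 = 26331.85 s = 7.31 hours.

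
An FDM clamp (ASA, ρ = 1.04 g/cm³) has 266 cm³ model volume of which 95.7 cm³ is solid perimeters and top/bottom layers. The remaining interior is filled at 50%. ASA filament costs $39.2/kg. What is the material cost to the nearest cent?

Interior volume: 266 − 95.7 → 170.3 cm³.
Infill volume: 0.50 × 170.3 → 85.15 cm³.
Deposited volume: 95.7 + 85.15 → 180.85 cm³.
Mass: 180.85 × 1.04 → 188.084 g.
Cost = 188.084 g / 1000 × $39.2/kg = $7.37.

$7.37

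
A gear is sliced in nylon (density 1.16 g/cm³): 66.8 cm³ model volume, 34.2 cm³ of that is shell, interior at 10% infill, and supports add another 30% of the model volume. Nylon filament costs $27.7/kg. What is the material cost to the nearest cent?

$1.85

Volume inside the shell = 66.8 − 34.2 = 32.6 cm³.
Infill deposited: 0.10 × 32.6 → 3.26 cm³.
Support = 0.30 × 66.8 = 20.04 cm³.
Total printed volume = 34.2 + 3.26 + 20.04 = 57.5 cm³.
Mass: 57.5 × 1.16 → 66.7 g.
Cost = 66.7 g / 1000 × $27.7/kg = $1.85.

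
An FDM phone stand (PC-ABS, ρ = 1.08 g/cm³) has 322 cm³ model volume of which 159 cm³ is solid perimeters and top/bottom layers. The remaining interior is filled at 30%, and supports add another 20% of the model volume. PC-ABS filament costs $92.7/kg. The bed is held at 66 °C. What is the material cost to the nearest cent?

Infill region = 322 − 159, so 163 cm³.
Infill volume = 0.30 × 163, so 48.9 cm³.
Support = 0.20 × 322 = 64.4 cm³.
Total printed volume: 159 + 48.9 + 64.4 → 272.3 cm³.
Mass = 272.3 × 1.08 = 294.084 g.
Cost = 294.084 g / 1000 × $92.7/kg = $27.26.

$27.26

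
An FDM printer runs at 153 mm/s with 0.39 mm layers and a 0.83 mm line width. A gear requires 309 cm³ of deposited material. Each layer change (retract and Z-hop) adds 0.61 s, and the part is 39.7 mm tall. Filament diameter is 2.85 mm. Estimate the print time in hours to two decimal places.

Line area: 0.39 × 0.83 → 0.3237 mm².
Path length: 309000 mm³ / 0.3237 mm² → 954587.6 mm.
Time extruding = 954587.6 / 153, so 6239.1 s.
Layers = ⌈39.7/0.39⌉ = 102.
Non-print overhead = 102 × 0.61, so 62.22 s.
Altogether 6239.1 + 62.22 = 6301.32 s, i.e. 1.75 hours.

1.75 hours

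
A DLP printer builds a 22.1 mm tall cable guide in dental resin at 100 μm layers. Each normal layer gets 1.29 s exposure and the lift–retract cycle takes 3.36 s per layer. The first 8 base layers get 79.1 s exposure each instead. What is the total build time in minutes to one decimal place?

Number of layers: 22.1 / 0.1 → 221 (rounded up).
Bottom layers = 8 × (79.1 + 3.36), so 659.68 s.
Remaining layers = 213 × (1.29 + 3.36), so 990.45 s.
Total = 659.68 + 990.45 = 1650.13 s = 27.5 minutes.

27.5 minutes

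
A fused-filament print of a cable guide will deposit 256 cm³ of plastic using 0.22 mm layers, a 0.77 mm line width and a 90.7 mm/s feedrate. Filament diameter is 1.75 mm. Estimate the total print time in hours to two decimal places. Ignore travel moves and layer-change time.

4.63 hours

Bead cross-section = 0.22 × 0.77 = 0.1694 mm².
Path length: 256000 mm³ / 0.1694 mm² → 1511216.1 mm.
Extrusion time = 1511216.1 / 90.7 = 16661.7 s.
16661.7 s = 4.63 hours.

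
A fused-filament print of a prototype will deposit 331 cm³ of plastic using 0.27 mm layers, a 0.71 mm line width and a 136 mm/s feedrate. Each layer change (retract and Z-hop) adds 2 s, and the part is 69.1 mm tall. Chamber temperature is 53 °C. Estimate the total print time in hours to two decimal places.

3.67 hours

Extrusion cross-section = 0.27 × 0.71 = 0.1917 mm².
Path length: 331000 mm³ / 0.1917 mm² → 1726656.2 mm.
Print-move time = 1726656.2 / 136 = 12696 s.
Layer count = ceil(69.1 / 0.27) = 256.
Layer-change overhead: 256 × 2 → 512 s.
Total = 12696 + 512 = 13208 s = 3.67 hours.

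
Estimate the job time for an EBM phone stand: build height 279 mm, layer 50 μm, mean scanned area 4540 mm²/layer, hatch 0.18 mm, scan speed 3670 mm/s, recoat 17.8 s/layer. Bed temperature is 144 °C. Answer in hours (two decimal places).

Number of layers: 279 / 0.05 → 5580 (rounded up).
Scan path per layer = 4540 / 0.18 = 25222.2 mm.
Beam time per layer = 25222.2 / 3670 = 6.8725 s.
Time per layer = 6.8725 + 17.8, so 24.6725 s.
Build time = 5580 × 24.6725 = 137672.55 s = 38.24 hours.

38.24 hours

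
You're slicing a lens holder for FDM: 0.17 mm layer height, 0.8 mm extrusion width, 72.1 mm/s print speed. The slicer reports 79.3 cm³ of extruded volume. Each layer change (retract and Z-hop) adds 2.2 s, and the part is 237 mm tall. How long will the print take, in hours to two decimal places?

3.10 hours

Extrusion cross-section: 0.17 × 0.8 → 0.136 mm².
Path length: 79300 mm³ / 0.136 mm² → 583088.2 mm.
Time extruding = 583088.2 / 72.1, so 8087.2 s.
Number of layers: 237 / 0.17 → 1395 (rounded up).
Layer-change overhead = 1395 × 2.2 = 3069 s.
Total = 8087.2 + 3069 = 11156.2 s = 3.10 hours.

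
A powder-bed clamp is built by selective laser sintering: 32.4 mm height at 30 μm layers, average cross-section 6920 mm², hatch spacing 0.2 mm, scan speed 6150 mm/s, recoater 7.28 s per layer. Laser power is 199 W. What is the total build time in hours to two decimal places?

3.87 hours

Layers = ⌈32.4/0.03⌉ = 1080.
Hatch length per layer = 6920 / 0.2, so 34600 mm.
Scan time per layer = 34600 / 6150, so 5.626 s.
Per-layer time = 5.626 + 7.28, so 12.906 s.
1080 layers × 12.906 s/layer = 13938.48 s, i.e. 3.87 hours.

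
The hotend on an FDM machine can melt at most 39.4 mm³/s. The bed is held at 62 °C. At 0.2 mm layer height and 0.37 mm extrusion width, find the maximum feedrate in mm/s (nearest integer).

A = 0.2 × 0.37, so 0.074 mm².
Max speed = 39.4 / 0.074 = 532.43 ≈ 532 mm/s.

532 mm/s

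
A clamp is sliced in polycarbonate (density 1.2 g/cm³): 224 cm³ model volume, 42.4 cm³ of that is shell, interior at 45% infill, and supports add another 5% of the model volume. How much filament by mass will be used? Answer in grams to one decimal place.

Volume inside the shell: 224 − 42.4 → 181.6 cm³.
Infill volume = 0.45 × 181.6, so 81.72 cm³.
Support = 0.05 × 224 = 11.2 cm³.
Deposited volume: 42.4 + 81.72 + 11.2 → 135.32 cm³.
Mass = 135.32 × 1.2, so 162.384 g.

162.4 g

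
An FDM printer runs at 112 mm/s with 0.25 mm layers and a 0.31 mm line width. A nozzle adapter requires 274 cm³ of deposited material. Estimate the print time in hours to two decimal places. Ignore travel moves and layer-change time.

8.77 hours

Line area: 0.25 × 0.31 → 0.0775 mm².
Toolpath length = 274 cm³ / 0.0775 mm² = 274000 / 0.0775 = 3535483.9 mm.
Time extruding: 3535483.9 / 112 → 31566.8 s.
That's 31566.8 s → 8.77 hours.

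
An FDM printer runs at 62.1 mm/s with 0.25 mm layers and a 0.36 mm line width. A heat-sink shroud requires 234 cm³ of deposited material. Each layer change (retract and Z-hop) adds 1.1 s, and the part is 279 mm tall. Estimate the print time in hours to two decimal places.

11.97 hours

Extrusion cross-section = 0.25 × 0.36, so 0.09 mm².
Path length: 234000 mm³ / 0.09 mm² → 2600000 mm.
Print-move time: 2600000 / 62.1 → 41868 s.
Layers = ⌈279/0.25⌉ = 1116.
Non-print overhead: 1116 × 1.1 → 1227.6 s.
Altogether 41868 + 1227.6 = 43095.6 s, i.e. 11.97 hours.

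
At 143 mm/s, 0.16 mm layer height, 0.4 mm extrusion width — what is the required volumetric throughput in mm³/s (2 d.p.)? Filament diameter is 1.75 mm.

9.15

Bead cross-section: 0.16 × 0.4 → 0.064 mm².
Q = v·A = 143 × 0.064 = 9.15 mm³/s.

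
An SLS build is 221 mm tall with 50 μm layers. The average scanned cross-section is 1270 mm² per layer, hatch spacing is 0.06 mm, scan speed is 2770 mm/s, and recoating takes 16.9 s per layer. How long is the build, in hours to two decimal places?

30.13 hours

Number of layers: 221 / 0.05 → 4420 (rounded up).
Scan path per layer = 1270 / 0.06, so 21166.7 mm.
Laser time per layer: 21166.7 / 2770 → 7.6414 s.
Layer cycle = 7.6414 + 16.9, so 24.5414 s.
Total: 4420 × 24.5414 s = 108472.988 s → 30.13 hours.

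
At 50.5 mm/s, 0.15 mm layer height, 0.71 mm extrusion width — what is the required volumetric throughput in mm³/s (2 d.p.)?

5.38

Extrusion cross-section = 0.15 × 0.71, so 0.1065 mm².
Volumetric flow = 50.5 × 0.1065 = 5.38 mm³/s.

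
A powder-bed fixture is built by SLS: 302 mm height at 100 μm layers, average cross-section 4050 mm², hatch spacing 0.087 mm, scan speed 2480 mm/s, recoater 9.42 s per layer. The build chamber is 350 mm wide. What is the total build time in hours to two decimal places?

Layer count = ceil(302 / 0.1) = 3020.
Hatch length per layer = 4050 / 0.087, so 46551.7 mm.
Scan time per layer: 46551.7 / 2480 → 18.7708 s.
Time per layer: 18.7708 + 9.42 → 28.1908 s.
Build time = 3020 × 28.1908 = 85136.216 s = 23.65 hours.

23.65 hours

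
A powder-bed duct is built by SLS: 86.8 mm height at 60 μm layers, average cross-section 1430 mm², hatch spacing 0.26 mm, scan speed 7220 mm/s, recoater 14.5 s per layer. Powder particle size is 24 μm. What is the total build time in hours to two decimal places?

6.13 hours

Layers = ⌈86.8/0.06⌉ = 1447.
Per-layer scan distance = 1430 / 0.26, so 5500 mm.
Scan time per layer: 5500 / 7220 → 0.7618 s.
Time per layer = 0.7618 + 14.5, so 15.2618 s.
1447 layers × 15.2618 s/layer = 22083.8246 s, i.e. 6.13 hours.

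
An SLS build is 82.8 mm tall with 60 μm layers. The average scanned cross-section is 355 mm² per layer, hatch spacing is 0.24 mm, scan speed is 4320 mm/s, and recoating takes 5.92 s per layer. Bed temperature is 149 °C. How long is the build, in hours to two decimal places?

2.40 hours

Number of layers: 82.8 / 0.06 → 1380 (rounded up).
Per-layer scan distance: 355 / 0.24 → 1479.2 mm.
Laser time per layer: 1479.2 / 4320 → 0.3424 s.
Layer cycle = 0.3424 + 5.92, so 6.2624 s.
Build time = 1380 × 6.2624 = 8642.112 s = 2.40 hours.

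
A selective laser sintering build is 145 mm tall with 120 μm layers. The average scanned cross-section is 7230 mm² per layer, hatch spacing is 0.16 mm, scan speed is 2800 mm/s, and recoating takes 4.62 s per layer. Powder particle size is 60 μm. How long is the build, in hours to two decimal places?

Number of layers: 145 / 0.12 → 1209 (rounded up).
Hatch length per layer = 7230 / 0.16, so 45187.5 mm.
Scan time per layer = 45187.5 / 2800, so 16.1384 s.
Layer cycle = 16.1384 + 4.62, so 20.7584 s.
1209 layers × 20.7584 s/layer = 25096.9056 s, i.e. 6.97 hours.

6.97 hours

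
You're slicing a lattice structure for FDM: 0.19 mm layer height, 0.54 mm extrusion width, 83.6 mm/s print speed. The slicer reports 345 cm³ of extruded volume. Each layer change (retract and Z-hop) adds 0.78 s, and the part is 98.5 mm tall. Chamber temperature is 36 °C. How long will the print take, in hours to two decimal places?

Extrusion cross-section = 0.19 × 0.54, so 0.1026 mm².
Toolpath length = 345 cm³ / 0.1026 mm² = 345000 / 0.1026 = 3362573.1 mm.
Print-move time: 3362573.1 / 83.6 → 40222.2 s.
Number of layers: 98.5 / 0.19 → 519 (rounded up).
Layer-change overhead: 519 × 0.78 → 404.82 s.
Total = 40222.2 + 404.82 = 40627.02 s = 11.29 hours.

11.29 hours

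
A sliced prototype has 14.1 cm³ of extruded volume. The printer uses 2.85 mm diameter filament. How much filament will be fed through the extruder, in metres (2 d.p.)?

A = π r² = π × 1.425² = 6.3794 mm².
L = 14100 mm³ / 6.3794 mm² = 2210.24 mm, i.e. 2.21 m.

2.21 m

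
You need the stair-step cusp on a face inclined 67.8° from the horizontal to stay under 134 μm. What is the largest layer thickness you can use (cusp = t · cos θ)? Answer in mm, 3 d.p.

Layer height = cusp / cos(67.8°) = 0.134 / 0.3778 = 0.355 mm.

0.355 mm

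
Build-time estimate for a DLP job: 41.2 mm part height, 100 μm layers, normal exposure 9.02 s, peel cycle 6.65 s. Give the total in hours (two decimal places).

Number of layers: 41.2 / 0.1 → 412 (rounded up).
Cycle time: 9.02 + 6.65 → 15.67 s.
Build time: 412 × 15.67 s = 6456.04 s, i.e. 1.79 hours.

1.79 hours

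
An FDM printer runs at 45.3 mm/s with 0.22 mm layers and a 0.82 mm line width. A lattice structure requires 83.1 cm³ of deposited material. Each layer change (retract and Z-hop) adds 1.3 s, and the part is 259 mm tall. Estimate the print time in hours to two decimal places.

3.25 hours

Bead cross-section = 0.22 × 0.82 = 0.1804 mm².
Total extruded path = 83100/0.1804 = 460643 mm.
Time extruding = 460643 / 45.3, so 10168.7 s.
Layer count = ceil(259 / 0.22) = 1178.
Z-hop total = 1178 × 1.3 = 1531.4 s.
Altogether 10168.7 + 1531.4 = 11700.1 s, i.e. 3.25 hours.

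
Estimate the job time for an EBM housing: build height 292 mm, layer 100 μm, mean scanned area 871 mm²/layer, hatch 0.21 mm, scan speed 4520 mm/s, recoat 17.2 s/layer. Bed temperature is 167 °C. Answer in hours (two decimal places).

14.70 hours

Number of layers: 292 / 0.1 → 2920 (rounded up).
Hatch length per layer = 871 / 0.21, so 4147.6 mm.
Per-layer scan time = 4147.6 / 4520 = 0.9176 s.
Time per layer = 0.9176 + 17.2, so 18.1176 s.
2920 layers × 18.1176 s/layer = 52903.392 s, i.e. 14.70 hours.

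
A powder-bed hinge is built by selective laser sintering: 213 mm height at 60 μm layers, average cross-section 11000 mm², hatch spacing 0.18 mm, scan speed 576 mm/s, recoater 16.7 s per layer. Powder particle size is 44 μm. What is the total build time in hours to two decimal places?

121.09 hours

Layers = ⌈213/0.06⌉ = 3550.
Hatch length per layer: 11000 / 0.18 → 61111.1 mm.
Scan time per layer = 61111.1 / 576, so 106.0957 s.
Per-layer time = 106.0957 + 16.7 = 122.7957 s.
Build time = 3550 × 122.7957 = 435924.735 s = 121.09 hours.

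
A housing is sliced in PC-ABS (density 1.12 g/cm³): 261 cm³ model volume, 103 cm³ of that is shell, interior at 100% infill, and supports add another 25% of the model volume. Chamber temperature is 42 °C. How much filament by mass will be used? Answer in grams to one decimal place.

365.4 g

Interior volume = 261 − 103, so 158 cm³.
Infill volume = 1.00 × 158 = 158 cm³.
Support: 0.25 × 261 → 65.25 cm³.
Total extruded: 103 + 158 + 65.25 → 326.25 cm³.
Mass = 326.25 × 1.12 = 365.4 g.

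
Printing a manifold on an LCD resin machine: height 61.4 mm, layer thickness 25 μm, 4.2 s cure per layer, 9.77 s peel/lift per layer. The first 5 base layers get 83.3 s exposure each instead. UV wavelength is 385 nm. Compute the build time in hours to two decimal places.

9.64 hours

Layer count = ceil(61.4 / 0.025) = 2456.
Bottom layers: 5 × (83.3 + 9.77) → 465.35 s.
Normal layers = 2451 × (4.2 + 9.77), so 34240.47 s.
Sum: 465.35 + 34240.47 = 34705.82 s → 9.64 hours.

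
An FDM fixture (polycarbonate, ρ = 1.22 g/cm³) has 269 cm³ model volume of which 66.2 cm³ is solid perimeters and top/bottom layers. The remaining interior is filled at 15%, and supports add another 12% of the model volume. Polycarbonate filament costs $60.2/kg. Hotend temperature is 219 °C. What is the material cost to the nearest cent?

Infill region = 269 − 66.2, so 202.8 cm³.
Infill volume = 0.15 × 202.8, so 30.42 cm³.
Support = 0.12 × 269 = 32.28 cm³.
Deposited volume = 66.2 + 30.42 + 32.28 = 128.9 cm³.
Mass = 128.9 × 1.22, so 157.258 g.
At $60.2/kg: 157.258/1000 × 60.2 = $9.47.

$9.47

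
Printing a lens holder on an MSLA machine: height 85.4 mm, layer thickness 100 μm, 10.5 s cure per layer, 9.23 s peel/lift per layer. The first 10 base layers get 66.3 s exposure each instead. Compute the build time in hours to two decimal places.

Layer count = ceil(85.4 / 0.1) = 854.
Bottom layers = 10 × (66.3 + 9.23) = 755.3 s.
Remaining layers = 844 × (10.5 + 9.23), so 16652.12 s.
Sum: 755.3 + 16652.12 = 17407.42 s → 4.84 hours.

4.84 hours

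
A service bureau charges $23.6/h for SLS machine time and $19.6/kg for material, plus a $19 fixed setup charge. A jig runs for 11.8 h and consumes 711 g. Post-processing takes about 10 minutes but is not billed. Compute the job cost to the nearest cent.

$311.42

Machine-time cost = 23.6 × 11.8, so $278.48.
Material cost: 19.6 × 711/1000 → $13.9356.
Adding setup: 278.48 + 13.9356 + 19 → 311.4156 ≈ $311.42.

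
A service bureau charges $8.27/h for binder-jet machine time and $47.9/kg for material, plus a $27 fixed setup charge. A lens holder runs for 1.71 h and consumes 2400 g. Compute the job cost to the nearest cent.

$156.10

Machine-time cost = 8.27 × 1.71, so $14.1417.
Material charge: 47.9 × 2400/1000 → $114.96.
Adding setup: 14.1417 + 114.96 + 27 → 156.1017 ≈ $156.10.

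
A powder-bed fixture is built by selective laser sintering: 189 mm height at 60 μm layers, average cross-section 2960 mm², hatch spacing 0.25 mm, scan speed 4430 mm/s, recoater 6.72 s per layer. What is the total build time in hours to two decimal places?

Layers = ⌈189/0.06⌉ = 3150.
Hatch length per layer = 2960 / 0.25 = 11840 mm.
Per-layer scan time = 11840 / 4430, so 2.6727 s.
Layer cycle = 2.6727 + 6.72, so 9.3927 s.
Total: 3150 × 9.3927 s = 29587.005 s → 8.22 hours.

8.22 hours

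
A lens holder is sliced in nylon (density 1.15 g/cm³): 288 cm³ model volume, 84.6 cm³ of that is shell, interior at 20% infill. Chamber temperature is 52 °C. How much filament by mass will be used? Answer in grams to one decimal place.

144.1 g

Interior volume = 288 − 84.6, so 203.4 cm³.
Infill volume = 0.20 × 203.4, so 40.68 cm³.
Total printed volume: 84.6 + 40.68 → 125.28 cm³.
Mass = 125.28 × 1.15, so 144.072 g.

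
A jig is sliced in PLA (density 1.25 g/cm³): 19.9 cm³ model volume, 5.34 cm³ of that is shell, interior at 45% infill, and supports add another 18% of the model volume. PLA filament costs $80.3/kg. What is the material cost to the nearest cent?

Volume inside the shell = 19.9 − 5.34 = 14.56 cm³.
Deposited infill = 0.45 × 14.56 = 6.552 cm³.
Support = 0.18 × 19.9 = 3.582 cm³.
Total extruded = 5.34 + 6.552 + 3.582, so 15.474 cm³.
Mass = 15.474 × 1.25, so 19.3425 g.
Cost = 19.3425 g / 1000 × $80.3/kg = $1.55.

$1.55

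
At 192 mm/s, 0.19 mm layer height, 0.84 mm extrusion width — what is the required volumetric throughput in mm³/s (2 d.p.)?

Bead cross-section: 0.19 × 0.84 → 0.1596 mm².
Volumetric flow = 192 × 0.1596 = 30.64 mm³/s.

30.64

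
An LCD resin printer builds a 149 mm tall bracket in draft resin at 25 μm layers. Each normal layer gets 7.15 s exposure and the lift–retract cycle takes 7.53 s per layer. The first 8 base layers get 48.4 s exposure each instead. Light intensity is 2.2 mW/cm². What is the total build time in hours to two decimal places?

24.40 hours

Layer count = ceil(149 / 0.025) = 5960.
Base layers = 8 × (48.4 + 7.53), so 447.44 s.
Regular layers: 5952 × (7.15 + 7.53) → 87375.36 s.
Sum: 447.44 + 87375.36 = 87822.8 s → 24.40 hours.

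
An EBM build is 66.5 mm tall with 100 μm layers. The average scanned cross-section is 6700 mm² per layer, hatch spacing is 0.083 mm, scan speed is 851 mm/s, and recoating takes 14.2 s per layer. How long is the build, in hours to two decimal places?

Layers = ⌈66.5/0.1⌉ = 665.
Scan path per layer: 6700 / 0.083 → 80722.9 mm.
Beam time per layer = 80722.9 / 851, so 94.8565 s.
Per-layer time = 94.8565 + 14.2, so 109.0565 s.
Total: 665 × 109.0565 s = 72522.5725 s → 20.15 hours.

20.15 hours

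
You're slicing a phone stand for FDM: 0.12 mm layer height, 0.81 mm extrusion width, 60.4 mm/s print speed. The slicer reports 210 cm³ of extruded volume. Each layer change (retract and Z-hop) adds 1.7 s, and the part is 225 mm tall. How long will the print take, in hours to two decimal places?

Extrusion cross-section = 0.12 × 0.81, so 0.0972 mm².
Path length: 210000 mm³ / 0.0972 mm² → 2160493.8 mm.
Print-move time = 2160493.8 / 60.4 = 35769.8 s.
Layer count = ceil(225 / 0.12) = 1875.
Z-hop total = 1875 × 1.7 = 3187.5 s.
Total = 35769.8 + 3187.5 = 38957.3 s = 10.82 hours.

10.82 hours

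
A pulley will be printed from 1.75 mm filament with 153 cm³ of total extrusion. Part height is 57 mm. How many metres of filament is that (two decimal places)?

63.61 m

Cross-section of 1.75 mm filament: π·(1.75/2)² = 2.4053 mm².
Length = 153 cm³ / 2.4053 mm² = 153000 / 2.4053 = 63609.53 mm = 63.61 m.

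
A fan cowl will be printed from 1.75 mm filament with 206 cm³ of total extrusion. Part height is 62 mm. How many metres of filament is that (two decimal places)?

85.64 m

A = π r² = π × 0.875² = 2.4053 mm².
Length = 206 cm³ / 2.4053 mm² = 206000 / 2.4053 = 85644.2 mm = 85.64 m.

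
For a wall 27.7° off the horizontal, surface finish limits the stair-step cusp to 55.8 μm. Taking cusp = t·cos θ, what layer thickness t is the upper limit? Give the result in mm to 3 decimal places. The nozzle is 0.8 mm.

cos(27.7°) = 0.8854; t_max = 0.0558/0.8854 = 0.063 mm.

0.063 mm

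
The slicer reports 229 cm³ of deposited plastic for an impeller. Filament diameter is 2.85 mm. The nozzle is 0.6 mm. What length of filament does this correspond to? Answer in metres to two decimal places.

35.90 m

Filament cross-section = π × (2.85/2)² = 6.3794 mm².
Length = 229 cm³ / 6.3794 mm² = 229000 / 6.3794 = 35896.79 mm = 35.90 m.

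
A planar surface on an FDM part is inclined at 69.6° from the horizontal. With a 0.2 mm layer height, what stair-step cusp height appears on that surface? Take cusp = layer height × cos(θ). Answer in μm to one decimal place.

69.7 μm

h_c = t·cos θ = 0.2 × 0.3486 = 0.06972 mm (69.7 μm).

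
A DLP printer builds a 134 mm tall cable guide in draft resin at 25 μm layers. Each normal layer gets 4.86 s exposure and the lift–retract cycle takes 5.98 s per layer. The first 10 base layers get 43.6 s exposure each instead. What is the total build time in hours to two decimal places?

Number of layers: 134 / 0.025 → 5360 (rounded up).
Base layers = 10 × (43.6 + 5.98), so 495.8 s.
Regular layers = 5350 × (4.86 + 5.98) = 57994 s.
Total = 495.8 + 57994 = 58489.8 s = 16.25 hours.

16.25 hours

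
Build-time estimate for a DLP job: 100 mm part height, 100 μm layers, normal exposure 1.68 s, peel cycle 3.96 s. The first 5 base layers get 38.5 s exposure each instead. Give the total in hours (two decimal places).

1.62 hours

Layer count = ceil(100 / 0.1) = 1000.
Bottom layers: 5 × (38.5 + 3.96) → 212.3 s.
Normal layers = 995 × (1.68 + 3.96) = 5611.8 s.
Total = 212.3 + 5611.8 = 5824.1 s = 1.62 hours.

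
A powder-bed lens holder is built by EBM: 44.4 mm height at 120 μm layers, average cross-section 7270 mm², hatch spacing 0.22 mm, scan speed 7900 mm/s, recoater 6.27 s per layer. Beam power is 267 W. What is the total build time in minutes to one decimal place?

64.5 minutes

Layer count = ceil(44.4 / 0.12) = 370.
Hatch length per layer = 7270 / 0.22 = 33045.5 mm.
Scan time per layer = 33045.5 / 7900 = 4.183 s.
Layer cycle = 4.183 + 6.27, so 10.453 s.
370 layers × 10.453 s/layer = 3867.61 s, i.e. 64.5 minutes.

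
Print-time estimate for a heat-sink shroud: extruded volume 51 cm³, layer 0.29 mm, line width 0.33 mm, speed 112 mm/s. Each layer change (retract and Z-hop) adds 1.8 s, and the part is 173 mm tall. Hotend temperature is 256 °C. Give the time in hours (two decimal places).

1.62 hours

Bead cross-section: 0.29 × 0.33 → 0.0957 mm².
Total extruded path = 51000/0.0957 = 532915.4 mm.
Time extruding = 532915.4 / 112, so 4758.2 s.
Layers = ⌈173/0.29⌉ = 597.
Non-print overhead: 597 × 1.8 → 1074.6 s.
Altogether 4758.2 + 1074.6 = 5832.8 s, i.e. 1.62 hours.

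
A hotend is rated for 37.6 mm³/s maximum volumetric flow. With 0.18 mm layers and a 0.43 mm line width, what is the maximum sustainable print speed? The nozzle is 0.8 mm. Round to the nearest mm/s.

A = 0.18 × 0.43, so 0.0774 mm².
v_max = Q/A = 37.6/0.0774 = 485.79 mm/s → 486 mm/s.

486 mm/s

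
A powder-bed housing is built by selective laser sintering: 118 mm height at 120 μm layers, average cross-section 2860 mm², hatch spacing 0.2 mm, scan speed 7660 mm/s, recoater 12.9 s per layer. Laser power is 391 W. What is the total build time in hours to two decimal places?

Layer count = ceil(118 / 0.12) = 984.
Per-layer scan distance = 2860 / 0.2 = 14300 mm.
Laser time per layer: 14300 / 7660 → 1.8668 s.
Layer cycle = 1.8668 + 12.9, so 14.7668 s.
Total: 984 × 14.7668 s = 14530.5312 s → 4.04 hours.

4.04 hours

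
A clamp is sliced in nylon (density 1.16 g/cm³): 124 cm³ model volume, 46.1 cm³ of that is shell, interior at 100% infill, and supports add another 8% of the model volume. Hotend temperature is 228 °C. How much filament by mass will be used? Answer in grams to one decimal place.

155.3 g

Infill region: 124 − 46.1 → 77.9 cm³.
Infill volume = 1.00 × 77.9, so 77.9 cm³.
Support = 0.08 × 124 = 9.92 cm³.
Deposited volume = 46.1 + 77.9 + 9.92 = 133.92 cm³.
Mass: 133.92 × 1.16 → 155.3472 g.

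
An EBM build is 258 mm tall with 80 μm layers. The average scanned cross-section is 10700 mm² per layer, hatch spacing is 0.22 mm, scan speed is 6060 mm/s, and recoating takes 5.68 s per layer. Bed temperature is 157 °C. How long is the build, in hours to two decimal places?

12.28 hours

Layer count = ceil(258 / 0.08) = 3225.
Scan path per layer = 10700 / 0.22, so 48636.4 mm.
Per-layer scan time: 48636.4 / 6060 → 8.0258 s.
Per-layer time: 8.0258 + 5.68 → 13.7058 s.
Total: 3225 × 13.7058 s = 44201.205 s → 12.28 hours.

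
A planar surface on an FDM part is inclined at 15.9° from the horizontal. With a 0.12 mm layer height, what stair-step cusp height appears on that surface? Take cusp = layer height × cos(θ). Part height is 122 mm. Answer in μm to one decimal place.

115.4 μm

cos(15.9°) = 0.9617, so cusp = 0.12 × 0.9617 = 0.115404 mm → 115.4 μm.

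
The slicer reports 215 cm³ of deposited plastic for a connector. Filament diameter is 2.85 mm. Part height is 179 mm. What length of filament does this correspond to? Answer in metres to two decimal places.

33.70 m

Filament cross-section = π × (2.85/2)² = 6.3794 mm².
L = 215000 mm³ / 6.3794 mm² = 33702.23 mm, i.e. 33.70 m.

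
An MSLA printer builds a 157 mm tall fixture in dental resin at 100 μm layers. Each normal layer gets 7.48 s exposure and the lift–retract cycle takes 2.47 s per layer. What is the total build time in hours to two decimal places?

Layers = ⌈157/0.1⌉ = 1570.
Each layer takes = 7.48 + 2.47 = 9.95 s.
Total = 1570 × 9.95 = 15621.5 s = 4.34 hours.

4.34 hours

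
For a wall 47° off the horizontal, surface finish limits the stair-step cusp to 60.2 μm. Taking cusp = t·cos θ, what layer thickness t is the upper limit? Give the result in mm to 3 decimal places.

cos(47°) = 0.6820; t_max = 0.0602/0.6820 = 0.088 mm.

0.088 mm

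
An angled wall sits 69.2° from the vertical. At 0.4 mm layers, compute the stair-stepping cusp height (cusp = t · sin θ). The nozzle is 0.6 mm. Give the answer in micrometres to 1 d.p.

373.9 μm

Cusp = layer height × sin(69.2°) = 0.4 × 0.9348 = 0.37392 mm = 373.9 μm.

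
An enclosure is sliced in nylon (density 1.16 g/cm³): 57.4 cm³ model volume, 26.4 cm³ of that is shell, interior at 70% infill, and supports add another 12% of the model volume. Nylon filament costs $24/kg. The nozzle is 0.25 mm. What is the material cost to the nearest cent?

$1.53

Interior volume: 57.4 − 26.4 → 31 cm³.
Infill deposited = 0.70 × 31, so 21.7 cm³.
Support = 0.12 × 57.4, so 6.888 cm³.
Total printed volume = 26.4 + 21.7 + 6.888 = 54.988 cm³.
Mass = 54.988 × 1.16, so 63.78608 g.
At $24/kg: 63.78608/1000 × 24 = $1.53.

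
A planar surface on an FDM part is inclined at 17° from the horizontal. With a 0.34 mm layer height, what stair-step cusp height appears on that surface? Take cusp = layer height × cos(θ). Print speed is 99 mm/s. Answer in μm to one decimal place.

325.1 μm

cos(17°) = 0.9563, so cusp = 0.34 × 0.9563 = 0.325142 mm → 325.1 μm.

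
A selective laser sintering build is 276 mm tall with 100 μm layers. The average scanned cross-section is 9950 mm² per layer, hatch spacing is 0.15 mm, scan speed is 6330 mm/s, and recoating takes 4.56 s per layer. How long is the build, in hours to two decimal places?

Number of layers: 276 / 0.1 → 2760 (rounded up).
Scan path per layer = 9950 / 0.15, so 66333.3 mm.
Laser time per layer = 66333.3 / 6330 = 10.4792 s.
Layer cycle = 10.4792 + 4.56, so 15.0392 s.
Total: 2760 × 15.0392 s = 41508.192 s → 11.53 hours.

11.53 hours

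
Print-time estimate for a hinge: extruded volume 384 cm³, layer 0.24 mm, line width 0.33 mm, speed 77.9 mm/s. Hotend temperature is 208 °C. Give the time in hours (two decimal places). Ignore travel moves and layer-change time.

Bead cross-section = 0.24 × 0.33, so 0.0792 mm².
Total extruded path = 384000/0.0792 = 4848484.8 mm.
Time extruding = 4848484.8 / 77.9, so 62239.9 s.
That's 62239.9 s → 17.29 hours.

17.29 hours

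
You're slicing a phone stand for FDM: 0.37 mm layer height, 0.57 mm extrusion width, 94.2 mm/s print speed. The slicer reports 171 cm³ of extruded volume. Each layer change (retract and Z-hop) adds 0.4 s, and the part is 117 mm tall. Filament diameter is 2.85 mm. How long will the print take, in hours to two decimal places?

Bead cross-section = 0.37 × 0.57, so 0.2109 mm².
Path length: 171000 mm³ / 0.2109 mm² → 810810.8 mm.
Time extruding = 810810.8 / 94.2 = 8607.3 s.
Layer count = ceil(117 / 0.37) = 317.
Non-print overhead = 317 × 0.4 = 126.8 s.
Total = 8607.3 + 126.8 = 8734.1 s = 2.43 hours.

2.43 hours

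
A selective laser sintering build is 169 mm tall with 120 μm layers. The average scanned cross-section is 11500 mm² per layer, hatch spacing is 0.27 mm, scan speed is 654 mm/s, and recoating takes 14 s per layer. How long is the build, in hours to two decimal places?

Layers = ⌈169/0.12⌉ = 1409.
Scan path per layer = 11500 / 0.27 = 42592.6 mm.
Scan time per layer = 42592.6 / 654, so 65.1263 s.
Layer cycle: 65.1263 + 14 → 79.1263 s.
Build time = 1409 × 79.1263 = 111488.9567 s = 30.97 hours.

30.97 hours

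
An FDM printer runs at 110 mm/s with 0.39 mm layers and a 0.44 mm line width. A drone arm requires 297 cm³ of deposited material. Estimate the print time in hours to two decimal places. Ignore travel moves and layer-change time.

Bead cross-section = 0.39 × 0.44 = 0.1716 mm².
Toolpath length = 297 cm³ / 0.1716 mm² = 297000 / 0.1716 = 1730769.2 mm.
Print-move time: 1730769.2 / 110 → 15734.3 s.
15734.3 s = 4.37 hours.

4.37 hours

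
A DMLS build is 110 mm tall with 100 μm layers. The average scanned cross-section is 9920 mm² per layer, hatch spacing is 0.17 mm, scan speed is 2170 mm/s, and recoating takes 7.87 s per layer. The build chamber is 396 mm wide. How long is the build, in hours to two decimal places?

10.62 hours

Layer count = ceil(110 / 0.1) = 1100.
Hatch length per layer: 9920 / 0.17 → 58352.9 mm.
Per-layer scan time = 58352.9 / 2170 = 26.8907 s.
Per-layer time = 26.8907 + 7.87, so 34.7607 s.
1100 layers × 34.7607 s/layer = 38236.77 s, i.e. 10.62 hours.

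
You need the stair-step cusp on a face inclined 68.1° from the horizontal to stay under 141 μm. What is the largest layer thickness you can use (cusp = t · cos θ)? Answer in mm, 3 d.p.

0.378 mm

t = h_c / cos θ = 0.141 / 0.3730 = 0.378 mm.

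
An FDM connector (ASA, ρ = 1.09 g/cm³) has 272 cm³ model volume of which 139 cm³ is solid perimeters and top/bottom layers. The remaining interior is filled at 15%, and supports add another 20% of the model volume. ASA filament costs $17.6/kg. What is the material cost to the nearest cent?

Infill region = 272 − 139, so 133 cm³.
Deposited infill: 0.15 × 133 → 19.95 cm³.
Support = 0.20 × 272 = 54.4 cm³.
Deposited volume = 139 + 19.95 + 54.4 = 213.35 cm³.
Mass: 213.35 × 1.09 → 232.5515 g.
Cost = 232.5515 g / 1000 × $17.6/kg = $4.09.

$4.09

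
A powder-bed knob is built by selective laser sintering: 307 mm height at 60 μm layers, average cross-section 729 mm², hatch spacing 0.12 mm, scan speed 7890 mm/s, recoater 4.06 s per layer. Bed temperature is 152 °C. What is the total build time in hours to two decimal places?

Layers = ⌈307/0.06⌉ = 5117.
Per-layer scan distance = 729 / 0.12 = 6075 mm.
Laser time per layer = 6075 / 7890 = 0.77 s.
Per-layer time = 0.77 + 4.06 = 4.83 s.
Build time = 5117 × 4.83 = 24715.11 s = 6.87 hours.

6.87 hours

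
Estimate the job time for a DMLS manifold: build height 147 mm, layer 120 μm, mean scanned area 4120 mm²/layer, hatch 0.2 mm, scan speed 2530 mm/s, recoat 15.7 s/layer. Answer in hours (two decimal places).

Layers = ⌈147/0.12⌉ = 1225.
Per-layer scan distance: 4120 / 0.2 → 20600 mm.
Scan time per layer = 20600 / 2530, so 8.1423 s.
Per-layer time: 8.1423 + 15.7 → 23.8423 s.
1225 layers × 23.8423 s/layer = 29206.8175 s, i.e. 8.11 hours.

8.11 hours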